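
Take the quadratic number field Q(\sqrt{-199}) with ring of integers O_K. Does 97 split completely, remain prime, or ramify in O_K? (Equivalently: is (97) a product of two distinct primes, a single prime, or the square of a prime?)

d = -199 ≡ 1 (mod 4), so O_K = ℤ[(1+√-199)/2] and disc(K) = d = -199.
97 ∤ -199, so 97 is unramified.
Euler's criterion: (-199)^48 mod 97 = 96. Thus (-199|97) = -1.
(-199/97) = -1, so 97 is inert.

inert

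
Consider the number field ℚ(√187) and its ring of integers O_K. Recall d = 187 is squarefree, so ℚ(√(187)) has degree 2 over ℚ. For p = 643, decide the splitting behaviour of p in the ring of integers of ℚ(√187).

Since 187 ≢ 1 mod 4, the ring of integers is ℤ[√187] with discriminant 4·187 = 748.
Since gcd(643, 748) = 1 the prime 643 does not ramify.
Euler's criterion: 187^321 mod 643 = 1. Thus (187|643) = 1.
(187/643) = 1, so 643 splits.

split — (643) = 𝔭₁𝔭₂ with 𝔭₁ ≠ 𝔭₂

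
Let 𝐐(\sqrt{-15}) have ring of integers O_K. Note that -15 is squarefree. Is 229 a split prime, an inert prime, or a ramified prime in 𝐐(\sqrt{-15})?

d = -15 ≡ 1 (mod 4), so O_K = ℤ[(1+√-15)/2] and disc(K) = d = -15.
disc(K) = -15 is not divisible by 229; 229 is unramified.
(-15/229) = 214^114 mod 229 = 1, giving Legendre symbol 1.
Legendre symbol 1 ⇒ 229 is split.

229 splits in O_K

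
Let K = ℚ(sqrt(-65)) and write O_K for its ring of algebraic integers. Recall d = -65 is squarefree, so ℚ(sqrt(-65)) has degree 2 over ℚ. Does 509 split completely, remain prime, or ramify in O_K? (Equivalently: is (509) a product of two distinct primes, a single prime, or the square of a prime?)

-65 mod 4 = 3, hence disc K = 4·(-65) = -260 and O_K = ℤ[√-65].
disc(K) = -260 is not divisible by 509; 509 is unramified.
Compute (-65/509) via Euler: 444^((509-1)/2) mod 509 = 508, so (-65/509) = -1.
Legendre symbol -1 ⇒ 509 is inert.

inert — (509) stays prime in O_K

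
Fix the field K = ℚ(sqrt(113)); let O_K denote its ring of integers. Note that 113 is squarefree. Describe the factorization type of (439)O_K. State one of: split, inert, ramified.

splits completely

Since 113 ≡ 1 mod 4, the ring of integers is ℤ[(1+√113)/2] with discriminant 113.
439 ∤ 113, so 439 is unramified.
(113/439) = 113^219 mod 439 = 1, giving Legendre symbol 1.
(113/439) = 1, so 439 splits.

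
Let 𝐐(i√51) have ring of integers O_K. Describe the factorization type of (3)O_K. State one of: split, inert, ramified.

-51 mod 4 = 1, hence disc K = -51 and O_K = ℤ[(1+√-51)/2].
3 divides disc(K) = -51, so 3 ramifies.

3 is ramified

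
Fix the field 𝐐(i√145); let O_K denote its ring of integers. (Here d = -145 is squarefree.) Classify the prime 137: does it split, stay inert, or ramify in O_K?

split — (137) = 𝔭₁𝔭₂ with 𝔭₁ ≠ 𝔭₂

Since -145 ≢ 1 mod 4, the ring of integers is ℤ[√-145] with discriminant 4·(-145) = -580.
137 ∤ -580, so 137 is unramified.
Legendre symbol by Euler's criterion: (-145/137) ≡ (-145)^68 ≡ 1 (mod 137), i.e. (-145/137) = 1.
d is a quadratic residue mod p, hence 137 splits in O_K.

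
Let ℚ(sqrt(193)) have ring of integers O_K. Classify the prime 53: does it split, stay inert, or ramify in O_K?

remains prime (inert)

Since 193 ≡ 1 mod 4, the ring of integers is ℤ[(1+√193)/2] with discriminant 193.
disc(K) = 193 is not divisible by 53; 53 is unramified.
Compute (193/53) via Euler: 34^((53-1)/2) mod 53 = 52, so (193/53) = -1.
(193/53) = -1, so 53 is inert.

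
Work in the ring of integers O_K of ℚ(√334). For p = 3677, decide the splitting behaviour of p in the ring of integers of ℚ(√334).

remains prime (inert)

334 mod 4 = 2, hence disc K = 4·334 = 1336 and O_K = ℤ[√334].
3677 ∤ 1336, so 3677 is unramified.
Legendre symbol by Euler's criterion: (334/3677) ≡ 334^1838 ≡ 3676 (mod 3677), i.e. (334/3677) = -1.
d is a non-residue mod p, hence 3677 remains inert in O_K.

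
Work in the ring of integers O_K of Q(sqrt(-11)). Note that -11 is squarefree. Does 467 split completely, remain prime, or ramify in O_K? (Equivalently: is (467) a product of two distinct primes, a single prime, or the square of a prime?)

-11 mod 4 = 1, hence disc K = -11 and O_K = ℤ[(1+√-11)/2].
disc(K) = -11 is not divisible by 467; 467 is unramified.
Legendre symbol by Euler's criterion: (-11/467) ≡ (-11)^233 ≡ 1 (mod 467), i.e. (-11/467) = 1.
d is a quadratic residue mod p, hence 467 splits in O_K.

split — (467) = 𝔭₁𝔭₂ with 𝔭₁ ≠ 𝔭₂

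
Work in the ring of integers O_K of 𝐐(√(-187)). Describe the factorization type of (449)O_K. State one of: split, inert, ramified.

d = -187 ≡ 1 (mod 4), so O_K = ℤ[(1+√-187)/2] and disc(K) = d = -187.
Since gcd(449, -187) = 1 the prime 449 does not ramify.
Euler's criterion: (-187)^224 mod 449 = 448. Thus (-187|449) = -1.
d is a non-residue mod p, hence 449 remains inert in O_K.

p is inert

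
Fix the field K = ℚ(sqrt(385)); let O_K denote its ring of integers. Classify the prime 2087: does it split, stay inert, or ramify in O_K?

d = 385 ≡ 1 (mod 4), so O_K = ℤ[(1+√385)/2] and disc(K) = d = 385.
2087 ∤ 385, so 2087 is unramified.
Euler's criterion: 385^1043 mod 2087 = 1. Thus (385|2087) = 1.
d is a quadratic residue mod p, hence 2087 splits in O_K.

p splits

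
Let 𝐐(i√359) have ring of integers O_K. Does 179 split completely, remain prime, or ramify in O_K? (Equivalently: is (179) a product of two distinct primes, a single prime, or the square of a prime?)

d = -359 ≡ 1 (mod 4), so O_K = ℤ[(1+√-359)/2] and disc(K) = d = -359.
179 ∤ -359, so 179 is unramified.
Compute (-359/179) via Euler: 178^((179-1)/2) mod 179 = 178, so (-359/179) = -1.
(-359/179) = -1, so 179 is inert.

remains prime (inert)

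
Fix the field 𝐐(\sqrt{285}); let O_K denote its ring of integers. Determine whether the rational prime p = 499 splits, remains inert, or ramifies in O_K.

split

d = 285 ≡ 1 (mod 4), so O_K = ℤ[(1+√285)/2] and disc(K) = d = 285.
Since gcd(499, 285) = 1 the prime 499 does not ramify.
Compute (285/499) via Euler: 285^((499-1)/2) mod 499 = 1, so (285/499) = 1.
(285/499) = 1, so 499 splits.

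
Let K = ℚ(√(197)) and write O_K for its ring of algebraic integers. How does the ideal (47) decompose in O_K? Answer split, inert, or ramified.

47 splits in O_K

Since 197 ≡ 1 mod 4, the ring of integers is ℤ[(1+√197)/2] with discriminant 197.
Since gcd(47, 197) = 1 the prime 47 does not ramify.
Legendre symbol by Euler's criterion: (197/47) ≡ 197^23 ≡ 1 (mod 47), i.e. (197/47) = 1.
Legendre symbol 1 ⇒ 47 is split.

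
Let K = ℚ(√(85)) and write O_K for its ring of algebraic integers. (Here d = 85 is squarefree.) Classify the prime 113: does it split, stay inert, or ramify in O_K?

p splits

d = 85 ≡ 1 (mod 4), so O_K = ℤ[(1+√85)/2] and disc(K) = d = 85.
Since gcd(113, 85) = 1 the prime 113 does not ramify.
Euler's criterion: 85^56 mod 113 = 1. Thus (85|113) = 1.
(85/113) = 1, so 113 splits.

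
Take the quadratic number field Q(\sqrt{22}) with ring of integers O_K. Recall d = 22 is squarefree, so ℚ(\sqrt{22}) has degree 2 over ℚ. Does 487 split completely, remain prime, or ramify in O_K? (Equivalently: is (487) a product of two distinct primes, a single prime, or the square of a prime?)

inert — (487) stays prime in O_K

d = 22 ≡ 2 (mod 4), so O_K = ℤ[√22] and disc(K) = 4d = 88.
disc(K) = 88 is not divisible by 487; 487 is unramified.
Compute (22/487) via Euler: 22^((487-1)/2) mod 487 = 486, so (22/487) = -1.
(22/487) = -1, so 487 is inert.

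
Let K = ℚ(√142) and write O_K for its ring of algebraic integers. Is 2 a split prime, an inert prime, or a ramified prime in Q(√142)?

ramified — (2) = 𝔭²

d = 142 ≡ 2 (mod 4), so O_K = ℤ[√142] and disc(K) = 4d = 568.
disc(K) = 568 = 2·284, so p = 2 is ramified.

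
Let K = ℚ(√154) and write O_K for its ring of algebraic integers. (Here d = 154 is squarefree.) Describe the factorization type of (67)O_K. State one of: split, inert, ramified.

p is inert

154 mod 4 = 2, hence disc K = 4·154 = 616 and O_K = ℤ[√154].
Since gcd(67, 616) = 1 the prime 67 does not ramify.
Legendre symbol by Euler's criterion: (154/67) ≡ 154^33 ≡ 66 (mod 67), i.e. (154/67) = -1.
(154/67) = -1, so 67 is inert.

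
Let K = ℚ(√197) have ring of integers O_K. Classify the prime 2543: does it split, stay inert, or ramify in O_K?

p is inert

Since 197 ≡ 1 mod 4, the ring of integers is ℤ[(1+√197)/2] with discriminant 197.
Since gcd(2543, 197) = 1 the prime 2543 does not ramify.
(197/2543) = 197^1271 mod 2543 = 2542, giving Legendre symbol -1.
(197/2543) = -1, so 2543 is inert.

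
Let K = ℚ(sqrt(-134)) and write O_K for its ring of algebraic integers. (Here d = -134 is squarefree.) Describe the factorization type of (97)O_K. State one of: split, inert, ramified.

97 remains inert

d = -134 ≡ 2 (mod 4), so O_K = ℤ[√-134] and disc(K) = 4d = -536.
disc(K) = -536 is not divisible by 97; 97 is unramified.
(-134/97) = 60^48 mod 97 = 96, giving Legendre symbol -1.
(-134/97) = -1, so 97 is inert.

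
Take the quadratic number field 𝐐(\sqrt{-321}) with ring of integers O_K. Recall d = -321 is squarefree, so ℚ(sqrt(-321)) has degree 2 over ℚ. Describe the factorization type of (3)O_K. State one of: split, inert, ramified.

p ramifies

d = -321 ≡ 3 (mod 4), so O_K = ℤ[√-321] and disc(K) = 4d = -1284.
disc(K) = -1284 = 3·(-428), so p = 3 is ramified.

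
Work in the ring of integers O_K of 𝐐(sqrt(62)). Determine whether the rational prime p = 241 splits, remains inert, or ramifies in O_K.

62 mod 4 = 2, hence disc K = 4·62 = 248 and O_K = ℤ[√62].
Since gcd(241, 248) = 1 the prime 241 does not ramify.
Compute (62/241) via Euler: 62^((241-1)/2) mod 241 = 240, so (62/241) = -1.
d is a non-residue mod p, hence 241 remains inert in O_K.

p is inert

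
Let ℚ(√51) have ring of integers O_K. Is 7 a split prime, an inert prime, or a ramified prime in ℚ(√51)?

Since 51 ≢ 1 mod 4, the ring of integers is ℤ[√51] with discriminant 4·51 = 204.
disc(K) = 204 is not divisible by 7; 7 is unramified.
Euler's criterion: 51^3 mod 7 = 1. Thus (51|7) = 1.
Legendre symbol 1 ⇒ 7 is split.

p splits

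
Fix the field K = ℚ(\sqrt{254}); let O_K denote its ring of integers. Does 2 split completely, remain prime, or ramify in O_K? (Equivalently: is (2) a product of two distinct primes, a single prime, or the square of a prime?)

d = 254 ≡ 2 (mod 4), so O_K = ℤ[√254] and disc(K) = 4d = 1016.
2 divides disc(K) = 1016, so 2 ramifies.

p ramifies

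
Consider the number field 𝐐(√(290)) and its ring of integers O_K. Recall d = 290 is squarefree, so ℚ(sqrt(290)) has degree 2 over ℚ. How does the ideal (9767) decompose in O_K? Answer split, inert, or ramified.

inert — (9767) stays prime in O_K

d = 290 ≡ 2 (mod 4), so O_K = ℤ[√290] and disc(K) = 4d = 1160.
disc(K) = 1160 is not divisible by 9767; 9767 is unramified.
Legendre symbol by Euler's criterion: (290/9767) ≡ 290^4883 ≡ 9766 (mod 9767), i.e. (290/9767) = -1.
d is a non-residue mod p, hence 9767 remains inert in O_K.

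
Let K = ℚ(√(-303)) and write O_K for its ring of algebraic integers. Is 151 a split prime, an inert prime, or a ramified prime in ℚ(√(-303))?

inert

-303 mod 4 = 1, hence disc K = -303 and O_K = ℤ[(1+√-303)/2].
Since gcd(151, -303) = 1 the prime 151 does not ramify.
Euler's criterion: (-303)^75 mod 151 = 150. Thus (-303|151) = -1.
d is a non-residue mod p, hence 151 remains inert in O_K.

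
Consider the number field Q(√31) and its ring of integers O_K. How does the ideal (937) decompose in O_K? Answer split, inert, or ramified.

p splits

31 mod 4 = 3, hence disc K = 4·31 = 124 and O_K = ℤ[√31].
937 ∤ 124, so 937 is unramified.
Legendre symbol by Euler's criterion: (31/937) ≡ 31^468 ≡ 1 (mod 937), i.e. (31/937) = 1.
(31/937) = 1, so 937 splits.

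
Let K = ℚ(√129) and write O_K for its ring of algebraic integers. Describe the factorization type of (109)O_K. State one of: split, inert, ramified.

109 splits in O_K

129 mod 4 = 1, hence disc K = 129 and O_K = ℤ[(1+√129)/2].
Since gcd(109, 129) = 1 the prime 109 does not ramify.
Compute (129/109) via Euler: 20^((109-1)/2) mod 109 = 1, so (129/109) = 1.
(129/109) = 1, so 109 splits.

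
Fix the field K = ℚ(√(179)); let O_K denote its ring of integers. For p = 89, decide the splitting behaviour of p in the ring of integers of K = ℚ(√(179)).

Since 179 ≢ 1 mod 4, the ring of integers is ℤ[√179] with discriminant 4·179 = 716.
disc(K) = 716 is not divisible by 89; 89 is unramified.
Legendre symbol by Euler's criterion: (179/89) ≡ 179^44 ≡ 1 (mod 89), i.e. (179/89) = 1.
Legendre symbol 1 ⇒ 89 is split.

p splits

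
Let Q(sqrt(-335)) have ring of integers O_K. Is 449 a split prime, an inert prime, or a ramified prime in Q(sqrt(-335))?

p splits

Since -335 ≡ 1 mod 4, the ring of integers is ℤ[(1+√-335)/2] with discriminant -335.
449 ∤ -335, so 449 is unramified.
Euler's criterion: (-335)^224 mod 449 = 1. Thus (-335|449) = 1.
Legendre symbol 1 ⇒ 449 is split.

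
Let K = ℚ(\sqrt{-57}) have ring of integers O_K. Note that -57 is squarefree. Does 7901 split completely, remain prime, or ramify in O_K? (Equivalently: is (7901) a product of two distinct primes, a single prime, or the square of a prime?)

Since -57 ≢ 1 mod 4, the ring of integers is ℤ[√-57] with discriminant 4·(-57) = -228.
disc(K) = -228 is not divisible by 7901; 7901 is unramified.
Legendre symbol by Euler's criterion: (-57/7901) ≡ (-57)^3950 ≡ 7900 (mod 7901), i.e. (-57/7901) = -1.
(-57/7901) = -1, so 7901 is inert.

7901 remains inert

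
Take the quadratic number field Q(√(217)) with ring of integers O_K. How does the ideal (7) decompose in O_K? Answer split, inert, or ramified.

ramifies in O_K

d = 217 ≡ 1 (mod 4), so O_K = ℤ[(1+√217)/2] and disc(K) = d = 217.
7 divides disc(K) = 217, so 7 ramifies.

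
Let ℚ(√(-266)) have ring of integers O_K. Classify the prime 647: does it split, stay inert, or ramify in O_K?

split

-266 mod 4 = 2, hence disc K = 4·(-266) = -1064 and O_K = ℤ[√-266].
647 ∤ -1064, so 647 is unramified.
Euler's criterion: (-266)^323 mod 647 = 1. Thus (-266|647) = 1.
(-266/647) = 1, so 647 splits.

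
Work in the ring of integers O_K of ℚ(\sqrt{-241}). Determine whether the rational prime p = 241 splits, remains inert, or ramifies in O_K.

Since -241 ≢ 1 mod 4, the ring of integers is ℤ[√-241] with discriminant 4·(-241) = -964.
Ramification test: 241 | -964. The prime 241 ramifies in K.

ramifies in O_K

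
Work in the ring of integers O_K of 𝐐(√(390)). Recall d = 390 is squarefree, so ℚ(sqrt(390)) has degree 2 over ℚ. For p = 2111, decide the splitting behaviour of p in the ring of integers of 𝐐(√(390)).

p is inert

d = 390 ≡ 2 (mod 4), so O_K = ℤ[√390] and disc(K) = 4d = 1560.
2111 ∤ 1560, so 2111 is unramified.
Euler's criterion: 390^1055 mod 2111 = 2110. Thus (390|2111) = -1.
(390/2111) = -1, so 2111 is inert.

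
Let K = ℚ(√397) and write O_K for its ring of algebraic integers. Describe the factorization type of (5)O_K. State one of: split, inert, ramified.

397 mod 4 = 1, hence disc K = 397 and O_K = ℤ[(1+√397)/2].
Since gcd(5, 397) = 1 the prime 5 does not ramify.
Euler's criterion: 397^2 mod 5 = 4. Thus (397|5) = -1.
d is a non-residue mod p, hence 5 remains inert in O_K.

p is inert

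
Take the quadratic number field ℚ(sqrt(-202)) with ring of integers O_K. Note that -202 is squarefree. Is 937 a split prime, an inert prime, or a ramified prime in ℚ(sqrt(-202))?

937 remains inert

-202 mod 4 = 2, hence disc K = 4·(-202) = -808 and O_K = ℤ[√-202].
disc(K) = -808 is not divisible by 937; 937 is unramified.
Compute (-202/937) via Euler: 735^((937-1)/2) mod 937 = 936, so (-202/937) = -1.
(-202/937) = -1, so 937 is inert.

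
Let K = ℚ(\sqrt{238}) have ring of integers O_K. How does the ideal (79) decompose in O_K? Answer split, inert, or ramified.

238 mod 4 = 2, hence disc K = 4·238 = 952 and O_K = ℤ[√238].
disc(K) = 952 is not divisible by 79; 79 is unramified.
Euler's criterion: 238^39 mod 79 = 1. Thus (238|79) = 1.
d is a quadratic residue mod p, hence 79 splits in O_K.

79 splits in O_K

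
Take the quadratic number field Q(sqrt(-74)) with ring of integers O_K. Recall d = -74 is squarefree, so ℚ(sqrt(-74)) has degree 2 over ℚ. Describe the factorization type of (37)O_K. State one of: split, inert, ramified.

-74 mod 4 = 2, hence disc K = 4·(-74) = -296 and O_K = ℤ[√-74].
Ramification test: 37 | -296. The prime 37 ramifies in K.

37 is ramified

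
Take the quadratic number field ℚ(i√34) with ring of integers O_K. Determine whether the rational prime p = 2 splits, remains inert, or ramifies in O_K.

d = -34 ≡ 2 (mod 4), so O_K = ℤ[√-34] and disc(K) = 4d = -136.
2 divides disc(K) = -136, so 2 ramifies.

ramifies in O_K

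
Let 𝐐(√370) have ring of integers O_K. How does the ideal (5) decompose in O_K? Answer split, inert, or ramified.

370 mod 4 = 2, hence disc K = 4·370 = 1480 and O_K = ℤ[√370].
Ramification test: 5 | 1480. The prime 5 ramifies in K.

5 is ramified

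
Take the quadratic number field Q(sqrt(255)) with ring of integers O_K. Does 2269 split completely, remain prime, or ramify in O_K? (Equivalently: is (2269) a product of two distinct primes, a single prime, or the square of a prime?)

Since 255 ≢ 1 mod 4, the ring of integers is ℤ[√255] with discriminant 4·255 = 1020.
2269 ∤ 1020, so 2269 is unramified.
(255/2269) = 255^1134 mod 2269 = 1, giving Legendre symbol 1.
Legendre symbol 1 ⇒ 2269 is split.

p splits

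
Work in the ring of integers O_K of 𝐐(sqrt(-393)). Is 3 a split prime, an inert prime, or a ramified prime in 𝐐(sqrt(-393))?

ramifies in O_K

d = -393 ≡ 3 (mod 4), so O_K = ℤ[√-393] and disc(K) = 4d = -1572.
Ramification test: 3 | -1572. The prime 3 ramifies in K.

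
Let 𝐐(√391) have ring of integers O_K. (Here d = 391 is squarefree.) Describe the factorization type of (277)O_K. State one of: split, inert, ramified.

d = 391 ≡ 3 (mod 4), so O_K = ℤ[√391] and disc(K) = 4d = 1564.
Since gcd(277, 1564) = 1 the prime 277 does not ramify.
(391/277) = 114^138 mod 277 = 276, giving Legendre symbol -1.
(391/277) = -1, so 277 is inert.

p is inert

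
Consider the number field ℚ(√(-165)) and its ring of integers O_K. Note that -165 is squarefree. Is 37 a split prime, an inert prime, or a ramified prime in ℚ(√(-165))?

p is inert

d = -165 ≡ 3 (mod 4), so O_K = ℤ[√-165] and disc(K) = 4d = -660.
Since gcd(37, -660) = 1 the prime 37 does not ramify.
Compute (-165/37) via Euler: 20^((37-1)/2) mod 37 = 36, so (-165/37) = -1.
Legendre symbol -1 ⇒ 37 is inert.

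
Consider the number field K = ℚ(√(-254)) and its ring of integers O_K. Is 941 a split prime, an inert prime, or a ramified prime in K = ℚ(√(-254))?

inert — (941) stays prime in O_K

Since -254 ≢ 1 mod 4, the ring of integers is ℤ[√-254] with discriminant 4·(-254) = -1016.
Since gcd(941, -1016) = 1 the prime 941 does not ramify.
Compute (-254/941) via Euler: 687^((941-1)/2) mod 941 = 940, so (-254/941) = -1.
Legendre symbol -1 ⇒ 941 is inert.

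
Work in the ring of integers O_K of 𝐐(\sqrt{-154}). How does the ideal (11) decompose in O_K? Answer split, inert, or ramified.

ramifies in O_K

d = -154 ≡ 2 (mod 4), so O_K = ℤ[√-154] and disc(K) = 4d = -616.
Ramification test: 11 | -616. The prime 11 ramifies in K.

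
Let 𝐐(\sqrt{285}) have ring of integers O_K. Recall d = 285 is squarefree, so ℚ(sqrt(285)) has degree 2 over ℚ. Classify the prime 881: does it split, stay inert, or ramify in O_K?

285 mod 4 = 1, hence disc K = 285 and O_K = ℤ[(1+√285)/2].
881 ∤ 285, so 881 is unramified.
Euler's criterion: 285^440 mod 881 = 880. Thus (285|881) = -1.
(285/881) = -1, so 881 is inert.

inert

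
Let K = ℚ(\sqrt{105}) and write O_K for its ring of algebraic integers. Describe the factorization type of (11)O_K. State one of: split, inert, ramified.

105 mod 4 = 1, hence disc K = 105 and O_K = ℤ[(1+√105)/2].
disc(K) = 105 is not divisible by 11; 11 is unramified.
Compute (105/11) via Euler: 6^((11-1)/2) mod 11 = 10, so (105/11) = -1.
Legendre symbol -1 ⇒ 11 is inert.

p is inert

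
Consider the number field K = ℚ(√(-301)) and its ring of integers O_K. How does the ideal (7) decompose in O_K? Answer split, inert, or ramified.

ramifies in O_K

-301 mod 4 = 3, hence disc K = 4·(-301) = -1204 and O_K = ℤ[√-301].
Ramification test: 7 | -1204. The prime 7 ramifies in K.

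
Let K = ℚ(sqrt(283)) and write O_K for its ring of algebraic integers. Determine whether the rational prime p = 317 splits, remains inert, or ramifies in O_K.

283 mod 4 = 3, hence disc K = 4·283 = 1132 and O_K = ℤ[√283].
Since gcd(317, 1132) = 1 the prime 317 does not ramify.
Euler's criterion: 283^158 mod 317 = 1. Thus (283|317) = 1.
(283/317) = 1, so 317 splits.

split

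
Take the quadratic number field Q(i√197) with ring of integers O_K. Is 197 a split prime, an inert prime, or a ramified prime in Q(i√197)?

ramified — (197) = 𝔭²

Since -197 ≢ 1 mod 4, the ring of integers is ℤ[√-197] with discriminant 4·(-197) = -788.
Ramification test: 197 | -788. The prime 197 ramifies in K.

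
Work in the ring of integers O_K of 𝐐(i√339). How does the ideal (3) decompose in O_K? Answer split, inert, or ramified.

d = -339 ≡ 1 (mod 4), so O_K = ℤ[(1+√-339)/2] and disc(K) = d = -339.
3 divides disc(K) = -339, so 3 ramifies.

ramified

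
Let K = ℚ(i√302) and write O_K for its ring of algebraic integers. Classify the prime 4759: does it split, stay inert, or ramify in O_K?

Since -302 ≢ 1 mod 4, the ring of integers is ℤ[√-302] with discriminant 4·(-302) = -1208.
Since gcd(4759, -1208) = 1 the prime 4759 does not ramify.
Euler's criterion: (-302)^2379 mod 4759 = 1. Thus (-302|4759) = 1.
d is a quadratic residue mod p, hence 4759 splits in O_K.

split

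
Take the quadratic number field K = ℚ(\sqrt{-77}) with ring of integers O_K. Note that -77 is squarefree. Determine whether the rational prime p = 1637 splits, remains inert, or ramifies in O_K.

-77 mod 4 = 3, hence disc K = 4·(-77) = -308 and O_K = ℤ[√-77].
Since gcd(1637, -308) = 1 the prime 1637 does not ramify.
Legendre symbol by Euler's criterion: (-77/1637) ≡ (-77)^818 ≡ 1636 (mod 1637), i.e. (-77/1637) = -1.
(-77/1637) = -1, so 1637 is inert.

inert — (1637) stays prime in O_K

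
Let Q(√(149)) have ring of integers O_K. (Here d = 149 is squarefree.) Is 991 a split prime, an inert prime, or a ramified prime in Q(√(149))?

d = 149 ≡ 1 (mod 4), so O_K = ℤ[(1+√149)/2] and disc(K) = d = 149.
Since gcd(991, 149) = 1 the prime 991 does not ramify.
Legendre symbol by Euler's criterion: (149/991) ≡ 149^495 ≡ 990 (mod 991), i.e. (149/991) = -1.
Legendre symbol -1 ⇒ 991 is inert.

p is inert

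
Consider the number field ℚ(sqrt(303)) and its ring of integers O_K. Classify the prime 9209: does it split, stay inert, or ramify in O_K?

split

d = 303 ≡ 3 (mod 4), so O_K = ℤ[√303] and disc(K) = 4d = 1212.
Since gcd(9209, 1212) = 1 the prime 9209 does not ramify.
Euler's criterion: 303^4604 mod 9209 = 1. Thus (303|9209) = 1.
d is a quadratic residue mod p, hence 9209 splits in O_K.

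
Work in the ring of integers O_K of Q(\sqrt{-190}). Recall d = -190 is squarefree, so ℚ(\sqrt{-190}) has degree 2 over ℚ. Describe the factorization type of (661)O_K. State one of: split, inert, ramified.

-190 mod 4 = 2, hence disc K = 4·(-190) = -760 and O_K = ℤ[√-190].
disc(K) = -760 is not divisible by 661; 661 is unramified.
Compute (-190/661) via Euler: 471^((661-1)/2) mod 661 = 1, so (-190/661) = 1.
Legendre symbol 1 ⇒ 661 is split.

split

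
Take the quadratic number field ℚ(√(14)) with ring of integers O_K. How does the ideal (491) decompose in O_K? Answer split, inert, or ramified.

14 mod 4 = 2, hence disc K = 4·14 = 56 and O_K = ℤ[√14].
Since gcd(491, 56) = 1 the prime 491 does not ramify.
Legendre symbol by Euler's criterion: (14/491) ≡ 14^245 ≡ 1 (mod 491), i.e. (14/491) = 1.
(14/491) = 1, so 491 splits.

splits completely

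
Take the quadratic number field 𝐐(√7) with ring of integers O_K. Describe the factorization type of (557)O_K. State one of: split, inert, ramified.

split — (557) = 𝔭₁𝔭₂ with 𝔭₁ ≠ 𝔭₂

7 mod 4 = 3, hence disc K = 4·7 = 28 and O_K = ℤ[√7].
557 ∤ 28, so 557 is unramified.
Compute (7/557) via Euler: 7^((557-1)/2) mod 557 = 1, so (7/557) = 1.
d is a quadratic residue mod p, hence 557 splits in O_K.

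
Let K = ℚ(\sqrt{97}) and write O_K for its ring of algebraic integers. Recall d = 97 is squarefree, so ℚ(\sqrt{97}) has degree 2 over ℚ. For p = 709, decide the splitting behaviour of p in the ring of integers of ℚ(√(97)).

709 remains inert

97 mod 4 = 1, hence disc K = 97 and O_K = ℤ[(1+√97)/2].
Since gcd(709, 97) = 1 the prime 709 does not ramify.
Legendre symbol by Euler's criterion: (97/709) ≡ 97^354 ≡ 708 (mod 709), i.e. (97/709) = -1.
(97/709) = -1, so 709 is inert.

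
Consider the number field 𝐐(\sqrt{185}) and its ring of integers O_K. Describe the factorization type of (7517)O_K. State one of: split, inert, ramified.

splits completely

Since 185 ≡ 1 mod 4, the ring of integers is ℤ[(1+√185)/2] with discriminant 185.
Since gcd(7517, 185) = 1 the prime 7517 does not ramify.
Euler's criterion: 185^3758 mod 7517 = 1. Thus (185|7517) = 1.
(185/7517) = 1, so 7517 splits.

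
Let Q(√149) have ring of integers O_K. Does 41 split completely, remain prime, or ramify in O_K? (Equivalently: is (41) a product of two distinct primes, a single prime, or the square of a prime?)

p is inert

d = 149 ≡ 1 (mod 4), so O_K = ℤ[(1+√149)/2] and disc(K) = d = 149.
Since gcd(41, 149) = 1 the prime 41 does not ramify.
Compute (149/41) via Euler: 26^((41-1)/2) mod 41 = 40, so (149/41) = -1.
(149/41) = -1, so 41 is inert.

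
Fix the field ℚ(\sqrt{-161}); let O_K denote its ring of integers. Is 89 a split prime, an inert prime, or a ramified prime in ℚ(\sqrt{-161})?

p splits

-161 mod 4 = 3, hence disc K = 4·(-161) = -644 and O_K = ℤ[√-161].
Since gcd(89, -644) = 1 the prime 89 does not ramify.
(-161/89) = 17^44 mod 89 = 1, giving Legendre symbol 1.
d is a quadratic residue mod p, hence 89 splits in O_K.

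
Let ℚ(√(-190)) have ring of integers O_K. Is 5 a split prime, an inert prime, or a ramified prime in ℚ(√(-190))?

d = -190 ≡ 2 (mod 4), so O_K = ℤ[√-190] and disc(K) = 4d = -760.
Ramification test: 5 | -760. The prime 5 ramifies in K.

5 is ramified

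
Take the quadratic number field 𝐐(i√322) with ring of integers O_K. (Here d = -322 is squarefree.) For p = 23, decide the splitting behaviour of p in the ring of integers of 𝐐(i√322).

ramified — (23) = 𝔭²

Since -322 ≢ 1 mod 4, the ring of integers is ℤ[√-322] with discriminant 4·(-322) = -1288.
disc(K) = -1288 = 23·(-56), so p = 23 is ramified.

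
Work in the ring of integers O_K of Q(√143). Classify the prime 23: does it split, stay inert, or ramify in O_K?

p is inert

Since 143 ≢ 1 mod 4, the ring of integers is ℤ[√143] with discriminant 4·143 = 572.
23 ∤ 572, so 23 is unramified.
Compute (143/23) via Euler: 5^((23-1)/2) mod 23 = 22, so (143/23) = -1.
(143/23) = -1, so 23 is inert.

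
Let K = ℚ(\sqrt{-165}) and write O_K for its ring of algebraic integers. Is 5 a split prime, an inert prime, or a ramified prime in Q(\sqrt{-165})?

ramified

d = -165 ≡ 3 (mod 4), so O_K = ℤ[√-165] and disc(K) = 4d = -660.
disc(K) = -660 = 5·(-132), so p = 5 is ramified.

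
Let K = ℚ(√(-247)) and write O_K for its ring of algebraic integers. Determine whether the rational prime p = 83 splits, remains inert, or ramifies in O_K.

inert — (83) stays prime in O_K

Since -247 ≡ 1 mod 4, the ring of integers is ℤ[(1+√-247)/2] with discriminant -247.
83 ∤ -247, so 83 is unramified.
(-247/83) = 2^41 mod 83 = 82, giving Legendre symbol -1.
(-247/83) = -1, so 83 is inert.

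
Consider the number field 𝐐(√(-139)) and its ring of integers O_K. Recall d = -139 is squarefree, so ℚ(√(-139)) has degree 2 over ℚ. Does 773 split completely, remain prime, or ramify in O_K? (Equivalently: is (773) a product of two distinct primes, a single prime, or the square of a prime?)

Since -139 ≡ 1 mod 4, the ring of integers is ℤ[(1+√-139)/2] with discriminant -139.
disc(K) = -139 is not divisible by 773; 773 is unramified.
Compute (-139/773) via Euler: 634^((773-1)/2) mod 773 = 1, so (-139/773) = 1.
(-139/773) = 1, so 773 splits.

split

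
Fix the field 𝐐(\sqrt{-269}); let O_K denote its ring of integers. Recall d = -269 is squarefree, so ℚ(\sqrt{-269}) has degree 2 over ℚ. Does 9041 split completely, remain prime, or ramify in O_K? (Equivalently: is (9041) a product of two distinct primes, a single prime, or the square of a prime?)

splits completely

d = -269 ≡ 3 (mod 4), so O_K = ℤ[√-269] and disc(K) = 4d = -1076.
disc(K) = -1076 is not divisible by 9041; 9041 is unramified.
(-269/9041) = 8772^4520 mod 9041 = 1, giving Legendre symbol 1.
d is a quadratic residue mod p, hence 9041 splits in O_K.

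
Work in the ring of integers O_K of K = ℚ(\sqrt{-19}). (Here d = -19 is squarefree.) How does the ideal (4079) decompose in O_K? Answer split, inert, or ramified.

Since -19 ≡ 1 mod 4, the ring of integers is ℤ[(1+√-19)/2] with discriminant -19.
disc(K) = -19 is not divisible by 4079; 4079 is unramified.
Legendre symbol by Euler's criterion: (-19/4079) ≡ (-19)^2039 ≡ 4078 (mod 4079), i.e. (-19/4079) = -1.
Legendre symbol -1 ⇒ 4079 is inert.

inert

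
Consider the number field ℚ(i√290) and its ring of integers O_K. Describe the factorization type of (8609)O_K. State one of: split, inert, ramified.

split

Since -290 ≢ 1 mod 4, the ring of integers is ℤ[√-290] with discriminant 4·(-290) = -1160.
Since gcd(8609, -1160) = 1 the prime 8609 does not ramify.
Euler's criterion: (-290)^4304 mod 8609 = 1. Thus (-290|8609) = 1.
Legendre symbol 1 ⇒ 8609 is split.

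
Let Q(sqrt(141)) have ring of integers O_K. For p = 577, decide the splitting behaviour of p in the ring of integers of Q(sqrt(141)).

141 mod 4 = 1, hence disc K = 141 and O_K = ℤ[(1+√141)/2].
Since gcd(577, 141) = 1 the prime 577 does not ramify.
Legendre symbol by Euler's criterion: (141/577) ≡ 141^288 ≡ 576 (mod 577), i.e. (141/577) = -1.
d is a non-residue mod p, hence 577 remains inert in O_K.

p is inert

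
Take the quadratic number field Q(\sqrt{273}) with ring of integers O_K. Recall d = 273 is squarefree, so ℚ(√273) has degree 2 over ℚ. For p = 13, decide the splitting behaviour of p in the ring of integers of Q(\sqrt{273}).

ramifies in O_K

Since 273 ≡ 1 mod 4, the ring of integers is ℤ[(1+√273)/2] with discriminant 273.
disc(K) = 273 = 13·21, so p = 13 is ramified.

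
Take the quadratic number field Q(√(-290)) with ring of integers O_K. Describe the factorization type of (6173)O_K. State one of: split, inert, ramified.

p splits

d = -290 ≡ 2 (mod 4), so O_K = ℤ[√-290] and disc(K) = 4d = -1160.
Since gcd(6173, -1160) = 1 the prime 6173 does not ramify.
(-290/6173) = 5883^3086 mod 6173 = 1, giving Legendre symbol 1.
Legendre symbol 1 ⇒ 6173 is split.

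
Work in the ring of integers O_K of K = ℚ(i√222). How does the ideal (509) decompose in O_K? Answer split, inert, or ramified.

splits completely

d = -222 ≡ 2 (mod 4), so O_K = ℤ[√-222] and disc(K) = 4d = -888.
509 ∤ -888, so 509 is unramified.
(-222/509) = 287^254 mod 509 = 1, giving Legendre symbol 1.
Legendre symbol 1 ⇒ 509 is split.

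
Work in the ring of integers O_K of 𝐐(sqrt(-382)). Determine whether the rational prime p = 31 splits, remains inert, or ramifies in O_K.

remains prime (inert)

-382 mod 4 = 2, hence disc K = 4·(-382) = -1528 and O_K = ℤ[√-382].
31 ∤ -1528, so 31 is unramified.
Euler's criterion: (-382)^15 mod 31 = 30. Thus (-382|31) = -1.
Legendre symbol -1 ⇒ 31 is inert.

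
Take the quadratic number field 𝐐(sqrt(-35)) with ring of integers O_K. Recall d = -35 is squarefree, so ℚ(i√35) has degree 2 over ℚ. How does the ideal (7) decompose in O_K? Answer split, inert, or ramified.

-35 mod 4 = 1, hence disc K = -35 and O_K = ℤ[(1+√-35)/2].
7 divides disc(K) = -35, so 7 ramifies.

ramified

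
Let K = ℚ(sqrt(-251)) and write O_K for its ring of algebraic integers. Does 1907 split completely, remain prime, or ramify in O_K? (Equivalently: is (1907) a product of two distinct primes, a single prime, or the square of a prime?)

Since -251 ≡ 1 mod 4, the ring of integers is ℤ[(1+√-251)/2] with discriminant -251.
Since gcd(1907, -251) = 1 the prime 1907 does not ramify.
(-251/1907) = 1656^953 mod 1907 = 1906, giving Legendre symbol -1.
Legendre symbol -1 ⇒ 1907 is inert.

inert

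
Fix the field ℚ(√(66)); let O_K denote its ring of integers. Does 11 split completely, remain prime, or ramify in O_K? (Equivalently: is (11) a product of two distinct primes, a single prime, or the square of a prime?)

d = 66 ≡ 2 (mod 4), so O_K = ℤ[√66] and disc(K) = 4d = 264.
disc(K) = 264 = 11·24, so p = 11 is ramified.

ramified — (11) = 𝔭²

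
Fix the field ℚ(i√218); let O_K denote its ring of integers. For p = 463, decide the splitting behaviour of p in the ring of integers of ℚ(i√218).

d = -218 ≡ 2 (mod 4), so O_K = ℤ[√-218] and disc(K) = 4d = -872.
disc(K) = -872 is not divisible by 463; 463 is unramified.
Compute (-218/463) via Euler: 245^((463-1)/2) mod 463 = 462, so (-218/463) = -1.
(-218/463) = -1, so 463 is inert.

remains prime (inert)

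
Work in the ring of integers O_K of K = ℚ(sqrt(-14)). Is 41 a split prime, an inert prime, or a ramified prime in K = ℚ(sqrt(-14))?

inert — (41) stays prime in O_K

Since -14 ≢ 1 mod 4, the ring of integers is ℤ[√-14] with discriminant 4·(-14) = -56.
41 ∤ -56, so 41 is unramified.
Compute (-14/41) via Euler: 27^((41-1)/2) mod 41 = 40, so (-14/41) = -1.
d is a non-residue mod p, hence 41 remains inert in O_K.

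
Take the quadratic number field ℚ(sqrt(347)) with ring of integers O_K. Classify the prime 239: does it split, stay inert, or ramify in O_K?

Since 347 ≢ 1 mod 4, the ring of integers is ℤ[√347] with discriminant 4·347 = 1388.
Since gcd(239, 1388) = 1 the prime 239 does not ramify.
Compute (347/239) via Euler: 108^((239-1)/2) mod 239 = 1, so (347/239) = 1.
d is a quadratic residue mod p, hence 239 splits in O_K.

239 splits in O_K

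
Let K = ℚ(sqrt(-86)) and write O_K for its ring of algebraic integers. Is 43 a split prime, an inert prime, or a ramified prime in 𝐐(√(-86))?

p ramifies

Since -86 ≢ 1 mod 4, the ring of integers is ℤ[√-86] with discriminant 4·(-86) = -344.
Ramification test: 43 | -344. The prime 43 ramifies in K.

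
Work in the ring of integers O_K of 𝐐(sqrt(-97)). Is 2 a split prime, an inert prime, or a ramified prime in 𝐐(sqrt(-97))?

Since -97 ≢ 1 mod 4, the ring of integers is ℤ[√-97] with discriminant 4·(-97) = -388.
Ramification test: 2 | -388. The prime 2 ramifies in K.

ramifies in O_K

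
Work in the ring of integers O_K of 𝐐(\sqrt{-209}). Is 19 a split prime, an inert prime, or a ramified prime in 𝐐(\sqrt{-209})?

p ramifies

-209 mod 4 = 3, hence disc K = 4·(-209) = -836 and O_K = ℤ[√-209].
19 divides disc(K) = -836, so 19 ramifies.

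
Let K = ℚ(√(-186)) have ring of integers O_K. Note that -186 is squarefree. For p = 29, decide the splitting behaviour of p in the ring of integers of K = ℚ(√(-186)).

Since -186 ≢ 1 mod 4, the ring of integers is ℤ[√-186] with discriminant 4·(-186) = -744.
Since gcd(29, -744) = 1 the prime 29 does not ramify.
Compute (-186/29) via Euler: 17^((29-1)/2) mod 29 = 28, so (-186/29) = -1.
Legendre symbol -1 ⇒ 29 is inert.

inert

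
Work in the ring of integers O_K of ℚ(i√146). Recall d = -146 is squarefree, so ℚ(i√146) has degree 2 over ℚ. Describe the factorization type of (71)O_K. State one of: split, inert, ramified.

inert — (71) stays prime in O_K

Since -146 ≢ 1 mod 4, the ring of integers is ℤ[√-146] with discriminant 4·(-146) = -584.
Since gcd(71, -584) = 1 the prime 71 does not ramify.
(-146/71) = 67^35 mod 71 = 70, giving Legendre symbol -1.
Legendre symbol -1 ⇒ 71 is inert.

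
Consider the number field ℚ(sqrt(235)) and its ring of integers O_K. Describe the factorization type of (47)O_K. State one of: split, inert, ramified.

Since 235 ≢ 1 mod 4, the ring of integers is ℤ[√235] with discriminant 4·235 = 940.
Ramification test: 47 | 940. The prime 47 ramifies in K.

47 is ramified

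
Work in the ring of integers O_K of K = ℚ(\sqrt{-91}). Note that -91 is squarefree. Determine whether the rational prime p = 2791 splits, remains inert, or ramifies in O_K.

Since -91 ≡ 1 mod 4, the ring of integers is ℤ[(1+√-91)/2] with discriminant -91.
2791 ∤ -91, so 2791 is unramified.
Euler's criterion: (-91)^1395 mod 2791 = 2790. Thus (-91|2791) = -1.
Legendre symbol -1 ⇒ 2791 is inert.

2791 remains inert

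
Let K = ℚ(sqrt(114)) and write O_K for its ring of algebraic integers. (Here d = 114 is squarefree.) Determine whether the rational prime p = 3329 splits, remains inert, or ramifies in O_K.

d = 114 ≡ 2 (mod 4), so O_K = ℤ[√114] and disc(K) = 4d = 456.
disc(K) = 456 is not divisible by 3329; 3329 is unramified.
Compute (114/3329) via Euler: 114^((3329-1)/2) mod 3329 = 3328, so (114/3329) = -1.
d is a non-residue mod p, hence 3329 remains inert in O_K.

3329 remains inert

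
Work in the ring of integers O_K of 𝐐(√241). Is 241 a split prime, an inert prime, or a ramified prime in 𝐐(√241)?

241 mod 4 = 1, hence disc K = 241 and O_K = ℤ[(1+√241)/2].
Ramification test: 241 | 241. The prime 241 ramifies in K.

ramified — (241) = 𝔭²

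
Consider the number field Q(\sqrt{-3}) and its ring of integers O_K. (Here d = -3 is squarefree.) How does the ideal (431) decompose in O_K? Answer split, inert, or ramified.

inert

-3 mod 4 = 1, hence disc K = -3 and O_K = ℤ[(1+√-3)/2].
431 ∤ -3, so 431 is unramified.
Legendre symbol by Euler's criterion: (-3/431) ≡ (-3)^215 ≡ 430 (mod 431), i.e. (-3/431) = -1.
d is a non-residue mod p, hence 431 remains inert in O_K.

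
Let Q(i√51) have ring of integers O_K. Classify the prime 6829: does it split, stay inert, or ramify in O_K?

Since -51 ≡ 1 mod 4, the ring of integers is ℤ[(1+√-51)/2] with discriminant -51.
6829 ∤ -51, so 6829 is unramified.
Compute (-51/6829) via Euler: 6778^((6829-1)/2) mod 6829 = 6828, so (-51/6829) = -1.
Legendre symbol -1 ⇒ 6829 is inert.

p is inert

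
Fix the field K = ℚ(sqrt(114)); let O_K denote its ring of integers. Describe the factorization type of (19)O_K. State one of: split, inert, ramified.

114 mod 4 = 2, hence disc K = 4·114 = 456 and O_K = ℤ[√114].
disc(K) = 456 = 19·24, so p = 19 is ramified.

ramifies in O_K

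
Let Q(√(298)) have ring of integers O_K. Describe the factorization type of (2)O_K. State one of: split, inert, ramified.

298 mod 4 = 2, hence disc K = 4·298 = 1192 and O_K = ℤ[√298].
disc(K) = 1192 = 2·596, so p = 2 is ramified.

ramified — (2) = 𝔭²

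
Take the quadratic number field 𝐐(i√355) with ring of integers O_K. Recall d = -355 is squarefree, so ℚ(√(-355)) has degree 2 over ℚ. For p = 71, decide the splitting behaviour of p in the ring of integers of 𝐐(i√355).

ramified

Since -355 ≡ 1 mod 4, the ring of integers is ℤ[(1+√-355)/2] with discriminant -355.
Ramification test: 71 | -355. The prime 71 ramifies in K.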